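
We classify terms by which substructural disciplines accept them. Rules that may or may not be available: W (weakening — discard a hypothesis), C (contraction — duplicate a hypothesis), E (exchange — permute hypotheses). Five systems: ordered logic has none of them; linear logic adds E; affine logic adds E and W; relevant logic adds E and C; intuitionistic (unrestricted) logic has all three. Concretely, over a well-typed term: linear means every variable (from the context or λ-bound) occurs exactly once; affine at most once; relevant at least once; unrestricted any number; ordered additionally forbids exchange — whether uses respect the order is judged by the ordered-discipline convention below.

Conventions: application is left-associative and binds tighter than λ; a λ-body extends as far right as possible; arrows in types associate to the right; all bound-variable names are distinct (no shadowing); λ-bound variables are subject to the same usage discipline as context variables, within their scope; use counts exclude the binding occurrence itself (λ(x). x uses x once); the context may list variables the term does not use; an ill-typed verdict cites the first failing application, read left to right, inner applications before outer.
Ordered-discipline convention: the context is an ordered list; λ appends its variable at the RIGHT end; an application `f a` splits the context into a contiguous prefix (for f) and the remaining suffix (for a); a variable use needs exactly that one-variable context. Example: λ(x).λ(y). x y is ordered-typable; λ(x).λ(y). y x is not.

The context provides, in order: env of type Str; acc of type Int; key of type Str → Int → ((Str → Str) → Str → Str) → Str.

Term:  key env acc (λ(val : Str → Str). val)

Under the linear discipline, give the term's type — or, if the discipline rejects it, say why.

term : Str
variable uses: env ×1; acc ×1; key ×1; val (λ-bound) ×1
uses in reading order: key, env, acc, val
typing: well-typed — term : Str
per-discipline verdicts: ordered ✗ | linear ✓ | affine ✓ | relevant ✓ | unrestricted ✓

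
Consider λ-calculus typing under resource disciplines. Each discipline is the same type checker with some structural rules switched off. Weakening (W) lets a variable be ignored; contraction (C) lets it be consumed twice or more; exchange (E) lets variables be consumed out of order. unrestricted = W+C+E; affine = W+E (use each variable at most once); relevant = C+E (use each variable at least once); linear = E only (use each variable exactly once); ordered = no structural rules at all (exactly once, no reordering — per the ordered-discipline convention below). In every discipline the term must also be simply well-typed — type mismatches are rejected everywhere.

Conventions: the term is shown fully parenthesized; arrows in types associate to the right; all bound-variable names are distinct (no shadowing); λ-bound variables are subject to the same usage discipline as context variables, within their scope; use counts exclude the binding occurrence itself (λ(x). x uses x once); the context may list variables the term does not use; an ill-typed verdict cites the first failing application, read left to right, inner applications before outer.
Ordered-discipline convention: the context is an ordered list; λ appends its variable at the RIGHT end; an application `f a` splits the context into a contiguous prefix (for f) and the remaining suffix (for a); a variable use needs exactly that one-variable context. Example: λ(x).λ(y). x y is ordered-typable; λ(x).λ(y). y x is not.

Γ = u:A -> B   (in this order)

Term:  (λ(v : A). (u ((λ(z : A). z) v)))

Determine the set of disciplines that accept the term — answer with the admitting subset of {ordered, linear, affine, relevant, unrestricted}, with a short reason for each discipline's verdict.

admitting disciplines: ordered, linear, affine, relevant, unrestricted
variable uses: u: 1×, v [bound]: 1×, z [bound]: 1×
use order (left to right): u, z, v
typing: well-typed — term : A -> B
ordered: ✓ — single-use (u, v, z), ordered derivation ok
linear: ✓ — single use per variable (u, v, z)
affine: ✓ — none of u, v, z used more than once
relevant: ✓ — at least one use each (u, v, z)
unrestricted: ✓ — well-typed at A -> B; no restrictions here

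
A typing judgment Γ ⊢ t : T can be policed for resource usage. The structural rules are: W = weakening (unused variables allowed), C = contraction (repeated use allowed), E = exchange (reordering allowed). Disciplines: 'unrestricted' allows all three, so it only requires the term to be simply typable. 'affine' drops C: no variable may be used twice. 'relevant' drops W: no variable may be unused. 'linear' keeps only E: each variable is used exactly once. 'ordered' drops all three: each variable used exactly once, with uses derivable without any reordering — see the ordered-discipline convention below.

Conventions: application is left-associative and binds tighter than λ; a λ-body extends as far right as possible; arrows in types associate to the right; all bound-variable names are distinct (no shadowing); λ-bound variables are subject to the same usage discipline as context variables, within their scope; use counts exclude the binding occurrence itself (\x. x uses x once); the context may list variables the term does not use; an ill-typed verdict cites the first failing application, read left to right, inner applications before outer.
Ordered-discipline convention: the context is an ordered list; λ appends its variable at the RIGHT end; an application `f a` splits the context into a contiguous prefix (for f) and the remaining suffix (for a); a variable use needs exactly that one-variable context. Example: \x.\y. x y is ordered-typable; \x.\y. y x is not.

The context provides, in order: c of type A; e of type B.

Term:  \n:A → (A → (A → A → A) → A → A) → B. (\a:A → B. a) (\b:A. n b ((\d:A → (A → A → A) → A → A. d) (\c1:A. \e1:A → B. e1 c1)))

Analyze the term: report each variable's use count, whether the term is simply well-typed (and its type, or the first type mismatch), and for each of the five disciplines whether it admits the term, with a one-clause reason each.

variable uses: c=0; e=0; n (λ-bound)=1; a (λ-bound)=1; b (λ-bound)=1; d (λ-bound)=1; c1 (λ-bound)=1; e1 (λ-bound)=1
uses in reading order: a, n, b, d, e1, c1
typing: ill-typed: a function awaiting A → (A → A → A) → A → A gets A → (A → B) → B
ordered: ✗ — fails simple typing
linear: ✗ — a type mismatch blocks all five
affine: ✗ — the type mismatch rejects it
relevant: ✗ — not simply typable
unrestricted: ✗ — fails simple typing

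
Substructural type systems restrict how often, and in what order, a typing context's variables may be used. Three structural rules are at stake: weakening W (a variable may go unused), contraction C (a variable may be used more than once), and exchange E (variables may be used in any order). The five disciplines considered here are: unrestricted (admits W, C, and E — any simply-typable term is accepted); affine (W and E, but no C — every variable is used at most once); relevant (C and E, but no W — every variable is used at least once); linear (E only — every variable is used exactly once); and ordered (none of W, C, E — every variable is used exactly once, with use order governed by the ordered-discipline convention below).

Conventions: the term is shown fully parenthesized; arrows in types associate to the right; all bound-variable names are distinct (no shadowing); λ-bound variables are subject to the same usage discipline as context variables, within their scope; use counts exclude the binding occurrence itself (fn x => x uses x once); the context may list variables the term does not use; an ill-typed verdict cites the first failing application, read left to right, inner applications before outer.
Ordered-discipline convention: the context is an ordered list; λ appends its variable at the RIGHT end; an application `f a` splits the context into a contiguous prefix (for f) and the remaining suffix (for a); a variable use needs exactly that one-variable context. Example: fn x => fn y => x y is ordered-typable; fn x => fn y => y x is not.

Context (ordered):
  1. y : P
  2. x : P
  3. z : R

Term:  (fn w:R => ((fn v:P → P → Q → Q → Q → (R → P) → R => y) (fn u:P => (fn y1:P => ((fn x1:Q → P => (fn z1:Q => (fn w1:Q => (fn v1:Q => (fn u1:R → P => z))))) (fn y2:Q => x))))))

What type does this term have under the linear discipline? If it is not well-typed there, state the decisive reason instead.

not well-typed under linear — w, v, u, y1, x1, z1, w1, v1, u1, y2 left unused
counts: y=1; x=1; z=1; w (bound)=0; v (bound)=0; u (bound)=0; y1 (bound)=0; x1 (bound)=0; z1 (bound)=0; w1 (bound)=0; v1 (bound)=0; u1 (bound)=0; y2 (bound)=0
use order (left to right): y, z, x
typing: ✓ — R → P
all disciplines: ordered ✗; linear ✗; affine ✓; relevant ✗; unrestricted ✓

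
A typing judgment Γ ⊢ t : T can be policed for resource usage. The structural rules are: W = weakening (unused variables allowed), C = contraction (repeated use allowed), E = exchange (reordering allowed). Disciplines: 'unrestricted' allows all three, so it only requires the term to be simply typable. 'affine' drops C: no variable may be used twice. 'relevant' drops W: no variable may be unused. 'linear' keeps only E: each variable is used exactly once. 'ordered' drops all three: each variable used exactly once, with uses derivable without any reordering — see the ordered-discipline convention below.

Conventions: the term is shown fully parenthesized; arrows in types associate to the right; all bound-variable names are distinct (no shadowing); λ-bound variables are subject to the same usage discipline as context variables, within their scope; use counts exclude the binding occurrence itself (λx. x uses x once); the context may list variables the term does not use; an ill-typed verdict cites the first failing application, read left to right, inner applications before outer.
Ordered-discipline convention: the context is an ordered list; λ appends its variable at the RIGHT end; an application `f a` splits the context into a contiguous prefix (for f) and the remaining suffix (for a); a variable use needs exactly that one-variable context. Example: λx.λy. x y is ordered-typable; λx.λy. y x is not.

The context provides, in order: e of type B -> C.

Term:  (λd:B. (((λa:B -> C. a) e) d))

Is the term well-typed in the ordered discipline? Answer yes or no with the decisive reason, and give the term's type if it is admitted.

yes — e, d, a once each; derivable with no W/C/E; term : B -> C
usage: e=1, d [bound]=1, a [bound]=1
left-to-right use order: a, e, d
typing: the term checks, with type B -> C
summary: ordered ✓; linear ✓; affine ✓; relevant ✓; unrestricted ✓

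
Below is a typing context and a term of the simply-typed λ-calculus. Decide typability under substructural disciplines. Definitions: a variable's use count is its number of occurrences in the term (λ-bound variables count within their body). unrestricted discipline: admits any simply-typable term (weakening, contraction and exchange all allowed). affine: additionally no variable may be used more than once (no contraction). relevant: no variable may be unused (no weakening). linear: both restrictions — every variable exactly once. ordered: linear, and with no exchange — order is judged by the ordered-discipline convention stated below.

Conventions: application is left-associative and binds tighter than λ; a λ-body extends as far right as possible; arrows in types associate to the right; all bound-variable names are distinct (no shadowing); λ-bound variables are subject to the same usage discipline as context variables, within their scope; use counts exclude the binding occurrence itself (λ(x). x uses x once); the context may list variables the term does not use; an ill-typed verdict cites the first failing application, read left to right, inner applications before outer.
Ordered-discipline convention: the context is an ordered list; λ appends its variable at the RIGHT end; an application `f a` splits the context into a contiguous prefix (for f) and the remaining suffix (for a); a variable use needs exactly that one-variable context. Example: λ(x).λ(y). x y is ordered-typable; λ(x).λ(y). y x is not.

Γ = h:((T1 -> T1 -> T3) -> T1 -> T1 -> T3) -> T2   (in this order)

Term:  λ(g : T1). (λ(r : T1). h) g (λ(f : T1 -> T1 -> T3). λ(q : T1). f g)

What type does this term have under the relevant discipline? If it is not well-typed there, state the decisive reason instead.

not well-typed under relevant — r, q never used (weakening)
variable uses: h=1; g [bound]=2; r [bound]=0; f [bound]=1; q [bound]=0
use order (left to right): h, g, f, g
typing: well-typed at T1 -> T2
summary: ordered ✗; linear ✗; affine ✗; relevant ✗; unrestricted ✓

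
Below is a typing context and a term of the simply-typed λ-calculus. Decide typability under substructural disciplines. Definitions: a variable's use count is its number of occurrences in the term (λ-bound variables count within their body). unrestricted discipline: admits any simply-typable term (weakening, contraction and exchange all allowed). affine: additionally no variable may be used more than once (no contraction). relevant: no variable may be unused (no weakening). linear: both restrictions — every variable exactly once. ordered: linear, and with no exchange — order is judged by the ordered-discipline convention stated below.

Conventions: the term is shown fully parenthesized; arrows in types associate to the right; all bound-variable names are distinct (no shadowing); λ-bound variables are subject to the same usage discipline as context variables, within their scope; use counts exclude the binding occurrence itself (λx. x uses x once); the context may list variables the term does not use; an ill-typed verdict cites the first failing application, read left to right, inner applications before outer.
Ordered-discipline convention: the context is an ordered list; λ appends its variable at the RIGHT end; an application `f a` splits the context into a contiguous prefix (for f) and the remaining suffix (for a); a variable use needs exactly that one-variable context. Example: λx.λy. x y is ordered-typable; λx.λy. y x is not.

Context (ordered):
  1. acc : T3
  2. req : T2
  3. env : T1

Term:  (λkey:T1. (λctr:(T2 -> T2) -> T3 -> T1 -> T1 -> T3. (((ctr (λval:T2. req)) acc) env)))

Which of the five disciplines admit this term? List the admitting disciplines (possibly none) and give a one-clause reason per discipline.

admitted in: affine, unrestricted
usage: acc: 1×; req: 1×; env: 1×; key (bound): 0×; ctr (bound): 1×; val (bound): 0×
left-to-right use order: ctr, req, acc, env
typing: the term checks, with type T1 -> ((T2 -> T2) -> T3 -> T1 -> T1 -> T3) -> T1 -> T3
ordered ✗ (needs weakening: key, val unused)
linear ✗ (needs weakening: key, val unused)
affine ✓ (at most one use each (acc, req, env, key, ctr, val))
relevant ✗ (needs weakening: key, val unused)
unrestricted ✓ (type-checks (T1 -> ((T2 -> T2) -> T3 -> T1 -> T1 -> T3) -> T1 -> T3) and nothing is barred)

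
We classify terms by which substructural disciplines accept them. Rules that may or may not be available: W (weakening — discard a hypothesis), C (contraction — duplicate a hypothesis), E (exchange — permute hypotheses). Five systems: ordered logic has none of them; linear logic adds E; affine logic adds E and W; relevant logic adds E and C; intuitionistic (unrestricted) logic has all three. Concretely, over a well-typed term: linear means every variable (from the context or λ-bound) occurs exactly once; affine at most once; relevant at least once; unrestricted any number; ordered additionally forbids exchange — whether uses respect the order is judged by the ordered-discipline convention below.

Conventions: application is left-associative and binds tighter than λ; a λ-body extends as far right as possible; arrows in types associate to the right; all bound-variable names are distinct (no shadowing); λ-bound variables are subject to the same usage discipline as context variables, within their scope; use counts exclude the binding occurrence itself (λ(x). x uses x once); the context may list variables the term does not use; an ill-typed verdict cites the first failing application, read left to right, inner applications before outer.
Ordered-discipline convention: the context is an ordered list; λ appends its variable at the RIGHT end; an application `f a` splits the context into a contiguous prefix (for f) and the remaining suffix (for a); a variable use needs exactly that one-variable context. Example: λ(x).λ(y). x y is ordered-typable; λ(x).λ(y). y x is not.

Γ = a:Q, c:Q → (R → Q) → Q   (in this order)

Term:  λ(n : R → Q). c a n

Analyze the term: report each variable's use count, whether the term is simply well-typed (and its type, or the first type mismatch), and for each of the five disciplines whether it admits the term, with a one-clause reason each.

variable uses: a ×1; c ×1; n [bound] ×1
left-to-right use order: c, a, n
typing: ✓ — (R → Q) → Q
ordered ✗ (needs exchange: uses follow c, a, n)
linear ✓ (each of a, c, n used exactly once)
affine ✓ (at most one use each (a, c, n))
relevant ✓ (every one of a, c, n appears)
unrestricted ✓ (simply typable at (R → Q) → Q; W, C, E all held)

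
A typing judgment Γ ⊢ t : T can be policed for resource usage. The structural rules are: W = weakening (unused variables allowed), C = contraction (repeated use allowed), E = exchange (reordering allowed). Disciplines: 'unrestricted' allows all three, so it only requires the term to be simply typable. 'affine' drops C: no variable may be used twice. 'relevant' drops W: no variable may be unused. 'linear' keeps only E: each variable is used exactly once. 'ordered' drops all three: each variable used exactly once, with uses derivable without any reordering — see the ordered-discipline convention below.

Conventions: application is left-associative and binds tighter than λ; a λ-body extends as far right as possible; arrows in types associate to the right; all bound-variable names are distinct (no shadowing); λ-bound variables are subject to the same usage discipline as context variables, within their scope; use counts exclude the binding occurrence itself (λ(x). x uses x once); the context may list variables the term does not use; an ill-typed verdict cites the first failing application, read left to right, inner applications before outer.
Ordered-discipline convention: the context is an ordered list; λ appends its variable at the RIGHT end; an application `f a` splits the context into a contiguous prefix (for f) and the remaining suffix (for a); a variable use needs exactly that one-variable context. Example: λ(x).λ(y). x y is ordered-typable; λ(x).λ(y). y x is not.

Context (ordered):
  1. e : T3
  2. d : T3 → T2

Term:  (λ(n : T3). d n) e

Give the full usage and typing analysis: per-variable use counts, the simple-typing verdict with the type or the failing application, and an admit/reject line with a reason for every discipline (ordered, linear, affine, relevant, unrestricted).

usage: e: 1×; d: 1×; n [bound]: 1×
use order (left to right): d, n, e
typing: the term checks, with type T2
ordered: ✗, needs exchange: uses follow d, n, e
linear: ✓, e, d, n: one use apiece
affine: ✓, no duplicate uses among e, d, n
relevant: ✓, every one of e, d, n appears
unrestricted: ✓, simply typable at T2; W, C, E all held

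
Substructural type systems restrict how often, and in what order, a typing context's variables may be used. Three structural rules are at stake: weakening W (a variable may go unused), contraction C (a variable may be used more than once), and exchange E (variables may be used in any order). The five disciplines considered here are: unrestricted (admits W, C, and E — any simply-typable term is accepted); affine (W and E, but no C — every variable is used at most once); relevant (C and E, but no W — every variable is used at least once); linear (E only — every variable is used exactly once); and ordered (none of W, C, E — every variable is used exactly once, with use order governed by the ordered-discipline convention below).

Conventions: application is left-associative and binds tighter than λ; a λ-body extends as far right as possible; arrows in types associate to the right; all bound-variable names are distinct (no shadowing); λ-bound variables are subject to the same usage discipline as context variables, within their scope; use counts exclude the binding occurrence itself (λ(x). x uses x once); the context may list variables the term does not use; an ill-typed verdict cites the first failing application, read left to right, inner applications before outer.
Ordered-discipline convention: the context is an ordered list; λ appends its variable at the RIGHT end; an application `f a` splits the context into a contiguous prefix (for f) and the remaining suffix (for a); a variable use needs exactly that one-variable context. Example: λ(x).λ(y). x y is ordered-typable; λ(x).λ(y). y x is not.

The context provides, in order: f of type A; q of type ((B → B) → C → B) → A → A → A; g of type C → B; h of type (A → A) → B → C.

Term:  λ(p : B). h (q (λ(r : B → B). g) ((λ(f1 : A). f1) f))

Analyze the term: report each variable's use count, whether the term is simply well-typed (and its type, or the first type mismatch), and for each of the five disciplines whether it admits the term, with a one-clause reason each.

usage: f ×1; q ×1; g ×1; h ×1; p (bound) ×0; r (bound) ×0; f1 (bound) ×1
left-to-right use order: h, q, g, f1, f
typing: well-typed at B → B → C
ordered: ✗, p, r never used (weakening)
linear: ✗, p, r never used (weakening)
affine: ✓, no duplicate uses among f, q, g, h, p, r, f1
relevant: ✗, p, r never used (weakening)
unrestricted: ✓, well-typed at B → B → C; no restrictions here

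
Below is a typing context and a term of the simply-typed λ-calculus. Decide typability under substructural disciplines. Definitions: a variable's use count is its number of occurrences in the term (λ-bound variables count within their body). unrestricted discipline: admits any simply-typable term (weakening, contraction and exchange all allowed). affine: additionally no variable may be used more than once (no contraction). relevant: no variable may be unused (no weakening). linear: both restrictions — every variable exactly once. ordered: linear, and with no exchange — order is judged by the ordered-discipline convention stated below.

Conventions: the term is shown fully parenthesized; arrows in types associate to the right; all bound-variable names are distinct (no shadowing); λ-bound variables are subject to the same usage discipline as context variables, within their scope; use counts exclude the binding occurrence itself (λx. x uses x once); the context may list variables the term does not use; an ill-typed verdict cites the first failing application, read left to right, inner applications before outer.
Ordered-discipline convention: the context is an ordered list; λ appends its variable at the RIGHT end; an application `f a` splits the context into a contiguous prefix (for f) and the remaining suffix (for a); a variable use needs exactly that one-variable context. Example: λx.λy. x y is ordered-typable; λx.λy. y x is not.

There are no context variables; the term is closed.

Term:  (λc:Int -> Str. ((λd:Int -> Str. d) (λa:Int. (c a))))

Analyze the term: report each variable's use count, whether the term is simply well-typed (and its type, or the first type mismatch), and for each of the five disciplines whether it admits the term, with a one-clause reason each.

usage: c (λ-bound): 1, d (λ-bound): 1, a (λ-bound): 1
order of uses: d, c, a
typing: well-typed — term : (Int -> Str) -> Int -> Str
ordered: ✓, single-use (c, d, a), ordered derivation ok
linear: ✓, c, d, a: one use apiece
affine: ✓, c, d, a: no repeats, contraction unneeded
relevant: ✓, at least one use each (c, d, a)
unrestricted: ✓, typability at (Int -> Str) -> Int -> Str is all that's needed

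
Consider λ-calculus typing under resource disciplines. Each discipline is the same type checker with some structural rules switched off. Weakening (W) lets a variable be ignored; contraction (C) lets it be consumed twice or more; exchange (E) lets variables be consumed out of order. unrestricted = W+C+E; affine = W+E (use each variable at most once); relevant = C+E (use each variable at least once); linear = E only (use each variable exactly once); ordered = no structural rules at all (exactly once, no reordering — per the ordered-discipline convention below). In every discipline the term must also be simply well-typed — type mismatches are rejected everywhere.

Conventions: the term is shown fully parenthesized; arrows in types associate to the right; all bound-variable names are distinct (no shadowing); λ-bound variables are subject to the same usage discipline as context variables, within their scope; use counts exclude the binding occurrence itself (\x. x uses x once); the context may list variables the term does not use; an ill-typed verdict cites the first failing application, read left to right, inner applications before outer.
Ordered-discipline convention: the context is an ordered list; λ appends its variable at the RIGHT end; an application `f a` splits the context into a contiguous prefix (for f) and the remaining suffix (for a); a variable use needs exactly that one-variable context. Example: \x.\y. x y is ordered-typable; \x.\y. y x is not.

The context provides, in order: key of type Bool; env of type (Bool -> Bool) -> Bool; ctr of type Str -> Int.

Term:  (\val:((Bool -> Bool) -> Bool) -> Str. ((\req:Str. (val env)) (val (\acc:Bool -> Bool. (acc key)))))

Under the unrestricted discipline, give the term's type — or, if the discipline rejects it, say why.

term : (((Bool -> Bool) -> Bool) -> Str) -> Str
variable uses: key: 1×; env: 1×; ctr: 0×; val (λ-bound): 2×; req (λ-bound): 0×; acc (λ-bound): 1×
uses in reading order: val, env, val, acc, key
typing: ✓ — (((Bool -> Bool) -> Bool) -> Str) -> Str
per-discipline verdicts: ordered ✗; linear ✗; affine ✗; relevant ✗; unrestricted ✓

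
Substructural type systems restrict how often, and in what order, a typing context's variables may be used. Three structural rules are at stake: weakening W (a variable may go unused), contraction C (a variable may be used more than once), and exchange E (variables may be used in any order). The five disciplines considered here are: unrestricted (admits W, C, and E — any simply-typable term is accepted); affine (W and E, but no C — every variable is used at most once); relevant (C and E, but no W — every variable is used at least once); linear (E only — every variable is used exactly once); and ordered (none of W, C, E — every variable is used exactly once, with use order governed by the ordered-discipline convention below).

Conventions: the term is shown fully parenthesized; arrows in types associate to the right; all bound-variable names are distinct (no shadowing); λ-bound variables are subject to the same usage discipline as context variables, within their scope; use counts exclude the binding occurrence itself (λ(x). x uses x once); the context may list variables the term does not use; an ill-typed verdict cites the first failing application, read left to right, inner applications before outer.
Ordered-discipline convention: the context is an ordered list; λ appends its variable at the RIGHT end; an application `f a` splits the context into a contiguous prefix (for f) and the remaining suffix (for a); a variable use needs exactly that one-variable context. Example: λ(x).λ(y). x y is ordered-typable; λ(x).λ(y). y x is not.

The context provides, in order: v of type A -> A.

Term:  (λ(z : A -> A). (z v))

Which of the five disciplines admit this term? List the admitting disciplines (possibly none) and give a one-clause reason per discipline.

admitted by: none
use counts: v: 1×, z [bound]: 1×
order of uses: z, v
typing: ill-typed: an argument A -> A mismatches the expected A
ordered: ✗ — a type mismatch blocks all five
linear: ✗ — the type mismatch rejects it
affine: ✗ — not simply typable
relevant: ✗ — fails simple typing
unrestricted: ✗ — a type mismatch blocks all five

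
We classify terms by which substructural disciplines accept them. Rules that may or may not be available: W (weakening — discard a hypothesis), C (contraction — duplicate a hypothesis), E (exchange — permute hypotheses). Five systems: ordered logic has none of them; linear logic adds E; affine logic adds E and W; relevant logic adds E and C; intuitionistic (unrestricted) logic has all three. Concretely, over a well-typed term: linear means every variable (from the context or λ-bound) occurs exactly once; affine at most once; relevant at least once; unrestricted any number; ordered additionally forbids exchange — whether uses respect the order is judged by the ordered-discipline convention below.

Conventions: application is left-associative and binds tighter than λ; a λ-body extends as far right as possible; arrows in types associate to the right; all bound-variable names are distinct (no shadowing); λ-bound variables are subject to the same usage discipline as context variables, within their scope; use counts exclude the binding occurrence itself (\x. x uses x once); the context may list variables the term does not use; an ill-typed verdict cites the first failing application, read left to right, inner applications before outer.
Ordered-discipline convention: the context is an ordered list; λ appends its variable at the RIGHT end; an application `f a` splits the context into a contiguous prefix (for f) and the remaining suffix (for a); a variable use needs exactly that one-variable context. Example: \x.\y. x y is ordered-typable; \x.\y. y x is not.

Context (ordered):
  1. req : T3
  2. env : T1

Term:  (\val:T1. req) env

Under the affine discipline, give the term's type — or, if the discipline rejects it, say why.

term : T3
use counts: req: 1; env: 1; val (bound): 0
uses in reading order: req, env
typing: the term checks, with type T3
all disciplines: ordered ✗; linear ✗; affine ✓; relevant ✗; unrestricted ✓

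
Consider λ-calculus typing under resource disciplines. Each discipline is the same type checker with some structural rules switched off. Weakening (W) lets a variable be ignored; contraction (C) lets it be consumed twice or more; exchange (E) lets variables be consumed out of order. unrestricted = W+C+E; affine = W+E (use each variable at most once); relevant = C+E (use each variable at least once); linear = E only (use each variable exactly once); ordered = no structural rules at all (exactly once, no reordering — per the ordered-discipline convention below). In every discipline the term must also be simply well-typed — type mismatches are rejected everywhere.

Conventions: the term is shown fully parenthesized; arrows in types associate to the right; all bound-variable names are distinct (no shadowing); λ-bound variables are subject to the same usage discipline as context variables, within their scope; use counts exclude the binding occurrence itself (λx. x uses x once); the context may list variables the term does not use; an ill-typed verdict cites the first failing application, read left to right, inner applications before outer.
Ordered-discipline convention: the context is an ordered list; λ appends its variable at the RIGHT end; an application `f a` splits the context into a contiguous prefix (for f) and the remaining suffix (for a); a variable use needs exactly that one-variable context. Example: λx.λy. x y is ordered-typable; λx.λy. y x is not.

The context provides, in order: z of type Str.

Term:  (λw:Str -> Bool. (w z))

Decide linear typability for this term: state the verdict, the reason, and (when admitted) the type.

yes — exactly-once usage across z, w; term : (Str -> Bool) -> Bool
counts: z: 1×, w (λ-bound): 1×
order of uses: w, z
typing: well-typed at (Str -> Bool) -> Bool
all disciplines: ordered ✗ · linear ✓ · affine ✓ · relevant ✓ · unrestricted ✓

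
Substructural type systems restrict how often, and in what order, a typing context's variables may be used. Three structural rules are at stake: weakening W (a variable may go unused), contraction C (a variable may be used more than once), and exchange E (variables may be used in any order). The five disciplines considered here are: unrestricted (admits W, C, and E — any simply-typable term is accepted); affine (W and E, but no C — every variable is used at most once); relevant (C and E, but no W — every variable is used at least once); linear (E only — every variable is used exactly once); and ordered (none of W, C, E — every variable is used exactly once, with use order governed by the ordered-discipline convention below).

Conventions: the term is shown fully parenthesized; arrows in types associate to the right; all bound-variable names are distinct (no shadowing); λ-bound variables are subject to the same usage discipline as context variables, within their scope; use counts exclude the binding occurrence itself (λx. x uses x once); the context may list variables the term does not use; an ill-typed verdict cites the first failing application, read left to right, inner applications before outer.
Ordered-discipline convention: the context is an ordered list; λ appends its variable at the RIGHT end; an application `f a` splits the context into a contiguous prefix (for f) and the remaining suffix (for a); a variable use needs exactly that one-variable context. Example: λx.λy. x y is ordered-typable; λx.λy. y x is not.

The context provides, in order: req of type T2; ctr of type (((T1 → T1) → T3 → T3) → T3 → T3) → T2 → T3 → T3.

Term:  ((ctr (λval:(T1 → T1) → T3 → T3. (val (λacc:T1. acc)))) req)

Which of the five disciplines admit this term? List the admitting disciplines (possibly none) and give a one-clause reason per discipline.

admitting disciplines: linear, affine, relevant, unrestricted
variable uses: req: 1, ctr: 1, val (bound): 1, acc (bound): 1
left-to-right use order: ctr, val, acc, req
typing: the term checks, with type T3 → T3
ordered: ✗, no ordered split (uses run ctr, val, acc, req)
linear: ✓, single use per variable (req, ctr, val, acc)
affine: ✓, no duplicate uses among req, ctr, val, acc
relevant: ✓, none of req, ctr, val, acc goes unused
unrestricted: ✓, type-checks (T3 → T3) and nothing is barred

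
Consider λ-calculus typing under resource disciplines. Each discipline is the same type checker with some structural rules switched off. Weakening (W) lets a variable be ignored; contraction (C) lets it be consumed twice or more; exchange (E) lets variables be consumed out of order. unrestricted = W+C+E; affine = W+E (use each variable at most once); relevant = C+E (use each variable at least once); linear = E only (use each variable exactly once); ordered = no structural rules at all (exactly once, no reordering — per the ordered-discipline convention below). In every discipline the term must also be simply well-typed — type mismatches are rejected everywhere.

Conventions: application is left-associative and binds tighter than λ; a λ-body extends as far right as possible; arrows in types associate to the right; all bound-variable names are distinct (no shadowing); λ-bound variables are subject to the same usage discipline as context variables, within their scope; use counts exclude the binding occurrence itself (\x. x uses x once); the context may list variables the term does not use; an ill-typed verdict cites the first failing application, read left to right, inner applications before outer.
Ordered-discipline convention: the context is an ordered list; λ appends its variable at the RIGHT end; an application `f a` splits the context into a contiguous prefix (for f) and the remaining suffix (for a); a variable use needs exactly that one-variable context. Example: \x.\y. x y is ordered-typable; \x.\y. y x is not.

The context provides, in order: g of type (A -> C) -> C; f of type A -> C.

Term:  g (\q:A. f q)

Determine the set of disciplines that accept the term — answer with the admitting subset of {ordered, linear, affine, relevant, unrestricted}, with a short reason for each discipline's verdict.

admitting disciplines: ordered, linear, affine, relevant, unrestricted
counts: g=1; f=1; q (λ-bound)=1
use order (left to right): g, f, q
typing: well-typed — term : C
ordered: ✓ — single-use (g, f, q), ordered derivation ok
linear: ✓ — exactly-once usage across g, f, q
affine: ✓ — g, f, q: no repeats, contraction unneeded
relevant: ✓ — g, f, q: all used, weakening unneeded
unrestricted: ✓ — simply typable at C; W, C, E all held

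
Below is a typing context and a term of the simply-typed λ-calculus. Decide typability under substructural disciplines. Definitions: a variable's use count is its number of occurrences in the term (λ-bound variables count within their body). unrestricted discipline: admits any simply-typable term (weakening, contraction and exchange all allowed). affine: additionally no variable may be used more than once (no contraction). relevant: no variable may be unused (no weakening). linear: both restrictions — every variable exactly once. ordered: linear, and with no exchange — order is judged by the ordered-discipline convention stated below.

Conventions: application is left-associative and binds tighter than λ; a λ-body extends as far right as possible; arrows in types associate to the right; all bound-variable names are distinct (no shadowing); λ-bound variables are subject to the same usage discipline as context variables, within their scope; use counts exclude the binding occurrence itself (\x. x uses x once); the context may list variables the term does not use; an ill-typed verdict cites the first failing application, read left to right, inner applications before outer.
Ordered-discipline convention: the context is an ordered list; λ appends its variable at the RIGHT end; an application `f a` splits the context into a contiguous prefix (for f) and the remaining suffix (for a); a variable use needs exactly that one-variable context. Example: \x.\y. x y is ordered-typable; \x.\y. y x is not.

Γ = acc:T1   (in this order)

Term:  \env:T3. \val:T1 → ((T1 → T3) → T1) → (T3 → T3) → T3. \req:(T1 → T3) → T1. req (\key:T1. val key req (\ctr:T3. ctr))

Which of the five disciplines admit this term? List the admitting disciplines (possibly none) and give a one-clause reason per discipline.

admitting disciplines: unrestricted
variable uses: acc: 0×; env [bound]: 0×; val [bound]: 1×; req [bound]: 2×; key [bound]: 1×; ctr [bound]: 1×
left-to-right use order: req, val, key, req, ctr
typing: well-typed — term : T3 → (T1 → ((T1 → T3) → T1) → (T3 → T3) → T3) → ((T1 → T3) → T1) → T1
ordered: ✗, uses contraction: req ×2; unused: acc, env — weakening required
linear: ✗, uses contraction: req ×2; unused: acc, env — weakening required
affine: ✗, uses contraction: req ×2
relevant: ✗, unused: acc, env — weakening required
unrestricted: ✓, type-checks (T3 → (T1 → ((T1 → T3) → T1) → (T3 → T3) → T3) → ((T1 → T3) → T1) → T1) and nothing is barred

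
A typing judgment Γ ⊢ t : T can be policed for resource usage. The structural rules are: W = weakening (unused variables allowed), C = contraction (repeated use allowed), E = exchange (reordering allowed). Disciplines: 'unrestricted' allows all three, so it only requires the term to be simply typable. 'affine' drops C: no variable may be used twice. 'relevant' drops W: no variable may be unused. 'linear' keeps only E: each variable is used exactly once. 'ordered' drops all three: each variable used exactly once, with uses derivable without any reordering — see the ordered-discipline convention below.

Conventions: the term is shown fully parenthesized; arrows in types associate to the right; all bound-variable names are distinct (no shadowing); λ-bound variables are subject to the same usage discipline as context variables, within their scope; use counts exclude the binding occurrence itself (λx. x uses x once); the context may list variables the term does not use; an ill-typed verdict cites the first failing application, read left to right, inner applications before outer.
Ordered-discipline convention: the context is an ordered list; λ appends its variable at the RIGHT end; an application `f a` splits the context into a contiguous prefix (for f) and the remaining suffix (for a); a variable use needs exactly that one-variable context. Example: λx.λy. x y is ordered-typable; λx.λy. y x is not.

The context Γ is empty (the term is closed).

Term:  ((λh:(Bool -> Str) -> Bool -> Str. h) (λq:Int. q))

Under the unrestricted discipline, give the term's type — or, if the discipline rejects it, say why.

not well-typed under unrestricted — the type mismatch rejects it
use counts: h [bound]=1; q [bound]=1
left-to-right use order: h, q
typing: ill-typed: an application expects (Bool -> Str) -> Bool -> Str but receives Int -> Int
across the five disciplines: ordered ✗ | linear ✗ | affine ✗ | relevant ✗ | unrestricted ✗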